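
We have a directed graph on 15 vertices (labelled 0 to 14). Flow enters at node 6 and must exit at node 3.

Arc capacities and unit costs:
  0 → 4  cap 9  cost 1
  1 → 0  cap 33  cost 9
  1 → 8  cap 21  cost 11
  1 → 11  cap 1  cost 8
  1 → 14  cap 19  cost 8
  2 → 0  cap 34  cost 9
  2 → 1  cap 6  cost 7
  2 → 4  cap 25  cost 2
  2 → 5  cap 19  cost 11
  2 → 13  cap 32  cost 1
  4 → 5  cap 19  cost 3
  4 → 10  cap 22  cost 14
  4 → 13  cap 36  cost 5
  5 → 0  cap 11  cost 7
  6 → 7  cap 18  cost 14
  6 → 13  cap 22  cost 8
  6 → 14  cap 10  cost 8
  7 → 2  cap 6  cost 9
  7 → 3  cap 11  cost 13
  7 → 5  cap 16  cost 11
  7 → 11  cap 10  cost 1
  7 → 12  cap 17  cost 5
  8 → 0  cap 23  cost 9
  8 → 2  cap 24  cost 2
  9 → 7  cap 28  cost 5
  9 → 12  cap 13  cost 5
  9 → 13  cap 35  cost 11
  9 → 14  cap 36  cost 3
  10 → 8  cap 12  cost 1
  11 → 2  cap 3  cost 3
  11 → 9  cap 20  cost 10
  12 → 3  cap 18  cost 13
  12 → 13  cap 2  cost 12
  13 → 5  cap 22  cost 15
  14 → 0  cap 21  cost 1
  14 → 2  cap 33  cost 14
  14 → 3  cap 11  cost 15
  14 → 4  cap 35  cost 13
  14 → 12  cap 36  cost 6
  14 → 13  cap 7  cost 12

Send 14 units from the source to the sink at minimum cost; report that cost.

shortest-cost path #1: 6→14→3 push 10 @ unit cost 23 (adds 230)
shortest-cost path #2: 6→7→3 push 4 @ unit cost 27 (adds 108)
total cost = 338

Minimum cost for 14 units: 338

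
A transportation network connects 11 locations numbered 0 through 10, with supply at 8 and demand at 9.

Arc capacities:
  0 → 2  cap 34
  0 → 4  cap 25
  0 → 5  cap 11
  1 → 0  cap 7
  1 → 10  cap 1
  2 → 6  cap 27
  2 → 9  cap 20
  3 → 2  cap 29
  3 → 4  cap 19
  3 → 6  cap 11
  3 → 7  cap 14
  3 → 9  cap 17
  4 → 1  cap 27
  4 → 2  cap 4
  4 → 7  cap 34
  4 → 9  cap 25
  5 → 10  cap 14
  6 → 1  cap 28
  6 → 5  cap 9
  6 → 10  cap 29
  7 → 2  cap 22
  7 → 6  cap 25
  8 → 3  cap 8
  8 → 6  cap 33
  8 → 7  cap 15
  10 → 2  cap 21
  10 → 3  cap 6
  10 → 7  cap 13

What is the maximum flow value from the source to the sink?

Maximum flow value: 41

augment #1: 8→3→9 bottleneck 8, total now 8
augment #2: 8→7→2→9 bottleneck 15, total now 23
augment #3: 8→6→10→2→9 bottleneck 5, total now 28
augment #4: 8→6→10→3→9 bottleneck 6, total now 34
augment #5: 8→6→1→0→4→9 bottleneck 7, total now 41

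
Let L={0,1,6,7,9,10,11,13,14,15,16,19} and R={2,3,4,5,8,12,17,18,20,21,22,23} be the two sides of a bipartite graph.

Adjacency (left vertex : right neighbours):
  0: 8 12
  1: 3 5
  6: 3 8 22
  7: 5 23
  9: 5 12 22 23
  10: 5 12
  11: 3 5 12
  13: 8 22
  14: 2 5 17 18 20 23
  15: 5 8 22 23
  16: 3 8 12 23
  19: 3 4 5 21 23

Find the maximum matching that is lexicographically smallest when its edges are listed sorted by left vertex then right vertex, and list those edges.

|M| = 8 (so the lex-smallest maximum matching has 8 edges)
process left vertices in ascending order; for each, take the smallest-labelled available neighbour that still permits 8 edges overall, or leave it unmatched if none does
lex-smallest matching: {0-8, 1-3, 6-22, 7-5, 9-12, 14-2, 15-23, 19-4}

Lex-smallest maximum matching: {(0,8), (1,3), (6,22), (7,5), (9,12), (14,2), (15,23), (19,4)}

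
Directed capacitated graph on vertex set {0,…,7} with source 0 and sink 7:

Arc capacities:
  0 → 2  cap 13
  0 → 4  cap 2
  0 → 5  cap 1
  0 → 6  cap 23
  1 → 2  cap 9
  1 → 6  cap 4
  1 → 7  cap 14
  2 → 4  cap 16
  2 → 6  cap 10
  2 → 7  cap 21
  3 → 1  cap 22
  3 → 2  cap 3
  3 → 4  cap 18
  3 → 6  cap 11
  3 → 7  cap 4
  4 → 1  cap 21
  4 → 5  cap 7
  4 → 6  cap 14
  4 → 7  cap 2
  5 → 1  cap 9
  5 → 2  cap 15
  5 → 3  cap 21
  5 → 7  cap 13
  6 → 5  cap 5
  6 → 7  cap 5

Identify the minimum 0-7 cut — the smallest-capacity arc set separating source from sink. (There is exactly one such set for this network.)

Min-cut arcs: {(0,2), (0,4), (0,5), (6,5), (6,7)} (total capacity 26)

augment #1: 0→2→7 push 13
augment #2: 0→4→7 push 2
augment #3: 0→5→7 push 1
augment #4: 0→6→7 push 5
augment #5: 0→6→5→7 push 5
max flow = 26; residual-reachable set from 0 gives S-side
cut edges (S→T): {(0,2), (0,4), (0,5), (6,5), (6,7)} total cap 26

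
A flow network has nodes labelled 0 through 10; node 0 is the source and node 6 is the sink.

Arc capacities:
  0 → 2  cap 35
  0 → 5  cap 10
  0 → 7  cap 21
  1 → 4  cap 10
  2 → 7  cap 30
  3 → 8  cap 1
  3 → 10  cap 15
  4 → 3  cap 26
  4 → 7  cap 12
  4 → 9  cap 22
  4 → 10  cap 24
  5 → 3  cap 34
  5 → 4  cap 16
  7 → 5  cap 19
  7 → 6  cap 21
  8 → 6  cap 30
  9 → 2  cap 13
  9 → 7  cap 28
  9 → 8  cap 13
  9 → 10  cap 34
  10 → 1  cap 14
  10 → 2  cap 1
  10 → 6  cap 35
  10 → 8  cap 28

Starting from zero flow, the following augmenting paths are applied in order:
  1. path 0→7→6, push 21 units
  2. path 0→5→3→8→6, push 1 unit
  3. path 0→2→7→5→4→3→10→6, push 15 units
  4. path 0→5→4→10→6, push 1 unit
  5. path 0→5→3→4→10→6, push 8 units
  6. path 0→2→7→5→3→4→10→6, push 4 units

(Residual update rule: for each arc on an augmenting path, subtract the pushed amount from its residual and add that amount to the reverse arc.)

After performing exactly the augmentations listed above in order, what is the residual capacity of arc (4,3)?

Residual capacity of (4,3): 23

after path 1 (0→7→6, push 21): res(4,3)=26
after path 2 (0→5→3→8→6, push 1): res(4,3)=26
after path 3 (0→2→7→5→4→3→10→6, push 15): res(4,3)=11
after path 4 (0→5→4→10→6, push 1): res(4,3)=11
after path 5 (0→5→3→4→10→6, push 8): res(4,3)=19
after path 6 (0→2→7→5→3→4→10→6, push 4): res(4,3)=23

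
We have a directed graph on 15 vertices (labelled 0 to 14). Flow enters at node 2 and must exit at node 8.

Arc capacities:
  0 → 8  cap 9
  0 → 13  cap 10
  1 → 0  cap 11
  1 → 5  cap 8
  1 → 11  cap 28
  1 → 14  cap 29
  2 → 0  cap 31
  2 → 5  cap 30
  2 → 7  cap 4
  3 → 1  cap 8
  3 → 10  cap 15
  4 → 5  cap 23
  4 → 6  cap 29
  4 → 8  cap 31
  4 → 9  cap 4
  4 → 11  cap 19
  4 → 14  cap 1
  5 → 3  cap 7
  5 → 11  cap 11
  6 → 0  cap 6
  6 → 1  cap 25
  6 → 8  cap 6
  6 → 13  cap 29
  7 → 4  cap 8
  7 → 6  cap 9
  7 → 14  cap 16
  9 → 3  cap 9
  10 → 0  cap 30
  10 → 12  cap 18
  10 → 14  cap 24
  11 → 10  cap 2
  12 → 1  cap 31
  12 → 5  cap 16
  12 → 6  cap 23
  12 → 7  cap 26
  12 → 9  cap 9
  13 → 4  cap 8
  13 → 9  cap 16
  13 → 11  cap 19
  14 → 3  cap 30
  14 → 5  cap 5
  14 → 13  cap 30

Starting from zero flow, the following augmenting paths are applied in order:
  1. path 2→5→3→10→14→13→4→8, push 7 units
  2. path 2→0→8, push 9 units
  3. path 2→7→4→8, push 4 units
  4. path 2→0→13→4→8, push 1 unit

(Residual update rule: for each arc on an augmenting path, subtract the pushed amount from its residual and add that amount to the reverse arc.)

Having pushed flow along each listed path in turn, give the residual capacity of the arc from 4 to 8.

Residual capacity of (4,8): 19

after path 1 (2→5→3→10→14→13→4→8, push 7): res(4,8)=24
after path 2 (2→0→8, push 9): res(4,8)=24
after path 3 (2→7→4→8, push 4): res(4,8)=20
after path 4 (2→0→13→4→8, push 1): res(4,8)=19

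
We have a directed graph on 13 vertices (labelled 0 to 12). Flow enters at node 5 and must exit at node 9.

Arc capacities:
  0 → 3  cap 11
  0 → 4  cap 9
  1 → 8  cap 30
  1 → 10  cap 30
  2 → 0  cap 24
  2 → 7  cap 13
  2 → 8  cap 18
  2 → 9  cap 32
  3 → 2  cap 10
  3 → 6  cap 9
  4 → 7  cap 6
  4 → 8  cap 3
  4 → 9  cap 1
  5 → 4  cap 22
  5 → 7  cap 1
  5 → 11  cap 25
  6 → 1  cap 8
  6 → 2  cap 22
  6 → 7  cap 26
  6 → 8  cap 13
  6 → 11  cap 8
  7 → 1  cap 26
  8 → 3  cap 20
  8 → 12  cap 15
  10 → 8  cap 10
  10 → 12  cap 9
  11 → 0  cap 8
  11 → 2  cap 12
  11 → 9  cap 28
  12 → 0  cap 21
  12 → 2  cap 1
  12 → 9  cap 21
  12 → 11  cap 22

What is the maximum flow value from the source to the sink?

Maximum flow value: 36

augment #1: 5→4→9 bottleneck 1, total now 1
augment #2: 5→11→9 bottleneck 25, total now 26
augment #3: 5→4→8→12→9 bottleneck 3, total now 29
augment #4: 5→7→1→8→12→9 bottleneck 1, total now 30
augment #5: 5→4→7→1→8→12→9 bottleneck 6, total now 36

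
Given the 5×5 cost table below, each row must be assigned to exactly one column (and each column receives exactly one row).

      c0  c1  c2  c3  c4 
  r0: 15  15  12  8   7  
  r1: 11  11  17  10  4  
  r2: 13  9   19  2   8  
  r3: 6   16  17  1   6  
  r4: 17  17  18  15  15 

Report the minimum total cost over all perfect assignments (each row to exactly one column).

Minimum assignment cost: 41

optimal assignment: row0→col2 (cost 12), row1→col4 (cost 4), row2→col3 (cost 2), row3→col0 (cost 6), row4→col1 (cost 17)
total = 12 + 4 + 2 + 6 + 17 = 41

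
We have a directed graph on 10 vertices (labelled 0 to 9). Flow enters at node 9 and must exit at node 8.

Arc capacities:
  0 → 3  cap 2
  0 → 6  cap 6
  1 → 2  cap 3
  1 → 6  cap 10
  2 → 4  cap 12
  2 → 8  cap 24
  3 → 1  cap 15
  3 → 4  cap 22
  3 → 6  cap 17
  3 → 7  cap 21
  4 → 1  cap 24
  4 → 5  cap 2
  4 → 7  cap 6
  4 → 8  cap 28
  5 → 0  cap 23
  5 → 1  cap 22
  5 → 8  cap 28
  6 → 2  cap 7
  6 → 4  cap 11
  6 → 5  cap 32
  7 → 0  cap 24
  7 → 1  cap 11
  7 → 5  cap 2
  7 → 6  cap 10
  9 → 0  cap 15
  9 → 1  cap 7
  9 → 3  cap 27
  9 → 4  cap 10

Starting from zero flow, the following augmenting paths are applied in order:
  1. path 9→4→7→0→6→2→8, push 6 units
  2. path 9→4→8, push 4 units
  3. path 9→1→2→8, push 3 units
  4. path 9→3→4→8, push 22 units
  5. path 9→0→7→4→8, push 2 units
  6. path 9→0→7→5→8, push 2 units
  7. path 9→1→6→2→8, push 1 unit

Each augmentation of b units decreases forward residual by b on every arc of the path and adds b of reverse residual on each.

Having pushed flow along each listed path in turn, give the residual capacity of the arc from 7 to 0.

after path 1 (9→4→7→0→6→2→8, push 6): res(7,0)=18
after path 2 (9→4→8, push 4): res(7,0)=18
after path 3 (9→1→2→8, push 3): res(7,0)=18
after path 4 (9→3→4→8, push 22): res(7,0)=18
after path 5 (9→0→7→4→8, push 2): res(7,0)=20
after path 6 (9→0→7→5→8, push 2): res(7,0)=22
after path 7 (9→1→6→2→8, push 1): res(7,0)=22

Residual capacity of (7,0): 22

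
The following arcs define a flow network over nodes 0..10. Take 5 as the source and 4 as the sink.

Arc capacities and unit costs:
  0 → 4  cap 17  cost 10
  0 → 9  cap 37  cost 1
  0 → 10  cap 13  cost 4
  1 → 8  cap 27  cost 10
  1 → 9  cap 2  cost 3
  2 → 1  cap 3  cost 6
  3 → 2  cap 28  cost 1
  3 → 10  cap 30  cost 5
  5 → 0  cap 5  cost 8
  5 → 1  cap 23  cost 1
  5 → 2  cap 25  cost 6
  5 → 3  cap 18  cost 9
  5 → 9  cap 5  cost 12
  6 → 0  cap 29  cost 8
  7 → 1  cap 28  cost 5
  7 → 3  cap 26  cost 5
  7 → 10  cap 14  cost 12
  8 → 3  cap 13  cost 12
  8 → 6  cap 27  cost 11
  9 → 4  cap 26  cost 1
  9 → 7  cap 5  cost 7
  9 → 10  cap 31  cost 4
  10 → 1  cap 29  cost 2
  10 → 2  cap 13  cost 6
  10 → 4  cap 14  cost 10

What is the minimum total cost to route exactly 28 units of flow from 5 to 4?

shortest-cost path #1: 5→1→9→4 push 2 @ unit cost 5 (adds 10)
shortest-cost path #2: 5→0→9→4 push 5 @ unit cost 10 (adds 50)
shortest-cost path #3: 5→9→4 push 5 @ unit cost 13 (adds 65)
shortest-cost path #4: 5→3→10→4 push 14 @ unit cost 24 (adds 336)
shortest-cost path #5: 5→1→8→6→0→9→4 push 2 @ unit cost 32 (adds 64)
total cost = 525

Minimum cost for 28 units: 525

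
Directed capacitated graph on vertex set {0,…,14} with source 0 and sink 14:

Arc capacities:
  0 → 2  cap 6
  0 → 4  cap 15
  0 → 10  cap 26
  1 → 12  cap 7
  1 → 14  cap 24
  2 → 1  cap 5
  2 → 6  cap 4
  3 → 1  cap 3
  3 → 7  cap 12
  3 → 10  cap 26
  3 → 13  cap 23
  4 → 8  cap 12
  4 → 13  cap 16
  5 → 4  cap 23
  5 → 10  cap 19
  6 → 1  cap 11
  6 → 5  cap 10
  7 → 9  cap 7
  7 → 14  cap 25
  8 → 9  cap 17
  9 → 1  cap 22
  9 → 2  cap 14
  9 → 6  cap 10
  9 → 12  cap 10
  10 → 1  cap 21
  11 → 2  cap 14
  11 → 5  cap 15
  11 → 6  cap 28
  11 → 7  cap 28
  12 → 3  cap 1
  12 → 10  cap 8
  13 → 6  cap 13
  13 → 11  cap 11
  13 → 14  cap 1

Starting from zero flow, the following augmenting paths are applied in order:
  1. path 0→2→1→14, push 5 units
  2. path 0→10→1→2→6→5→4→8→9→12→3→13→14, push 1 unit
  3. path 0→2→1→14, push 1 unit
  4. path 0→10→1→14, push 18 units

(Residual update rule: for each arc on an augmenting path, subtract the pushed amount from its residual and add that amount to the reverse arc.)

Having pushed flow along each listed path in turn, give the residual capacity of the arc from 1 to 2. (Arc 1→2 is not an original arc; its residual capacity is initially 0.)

after path 1 (0→2→1→14, push 5): res(1,2)=5
after path 2 (0→10→1→2→6→5→4→8→9→12→3→13→14, push 1): res(1,2)=4
after path 3 (0→2→1→14, push 1): res(1,2)=5
after path 4 (0→10→1→14, push 18): res(1,2)=5

Residual capacity of (1,2): 5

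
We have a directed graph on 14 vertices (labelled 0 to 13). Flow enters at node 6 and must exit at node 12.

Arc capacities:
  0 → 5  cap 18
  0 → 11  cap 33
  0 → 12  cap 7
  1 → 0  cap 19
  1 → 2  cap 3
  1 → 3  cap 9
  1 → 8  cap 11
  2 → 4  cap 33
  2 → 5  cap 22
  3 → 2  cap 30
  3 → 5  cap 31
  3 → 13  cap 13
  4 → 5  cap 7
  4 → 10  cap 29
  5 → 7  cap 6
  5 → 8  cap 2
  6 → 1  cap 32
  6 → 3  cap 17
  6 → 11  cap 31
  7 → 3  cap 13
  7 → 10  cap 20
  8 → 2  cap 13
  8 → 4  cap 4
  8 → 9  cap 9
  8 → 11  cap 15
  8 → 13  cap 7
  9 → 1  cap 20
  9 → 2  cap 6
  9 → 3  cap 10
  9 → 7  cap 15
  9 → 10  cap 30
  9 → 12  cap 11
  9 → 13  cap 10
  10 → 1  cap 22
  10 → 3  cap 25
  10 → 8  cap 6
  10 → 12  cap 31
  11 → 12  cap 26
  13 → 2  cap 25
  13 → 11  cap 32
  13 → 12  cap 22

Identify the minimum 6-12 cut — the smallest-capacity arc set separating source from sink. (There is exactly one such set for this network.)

Min-cut arcs: {(6,1), (6,3), (11,12)} (total capacity 75)

augment #1: 6→11→12 push 26
augment #2: 6→1→0→12 push 7
augment #3: 6→3→13→12 push 13
augment #4: 6→1→8→9→12 push 9
augment #5: 6→1→8→13→12 push 2
augment #6: 6→1→2→4→10→12 push 3
augment #7: 6→3→2→4→10→12 push 4
augment #8: 6→1→0→5→7→10→12 push 6
augment #9: 6→1→0→5→8→13→12 push 2
augment #10: 6→1→3→2→4→10→12 push 3
max flow = 75; residual-reachable set from 6 gives S-side
cut edges (S→T): {(6,1), (6,3), (11,12)} total cap 75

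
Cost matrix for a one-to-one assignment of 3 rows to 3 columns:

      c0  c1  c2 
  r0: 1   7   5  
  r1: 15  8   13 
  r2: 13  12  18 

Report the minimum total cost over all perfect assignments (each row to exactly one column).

Minimum assignment cost: 26

one of 2 optimal assignments: row0→col0 (cost 1), row1→col2 (cost 13), row2→col1 (cost 12)
total = 1 + 13 + 12 = 26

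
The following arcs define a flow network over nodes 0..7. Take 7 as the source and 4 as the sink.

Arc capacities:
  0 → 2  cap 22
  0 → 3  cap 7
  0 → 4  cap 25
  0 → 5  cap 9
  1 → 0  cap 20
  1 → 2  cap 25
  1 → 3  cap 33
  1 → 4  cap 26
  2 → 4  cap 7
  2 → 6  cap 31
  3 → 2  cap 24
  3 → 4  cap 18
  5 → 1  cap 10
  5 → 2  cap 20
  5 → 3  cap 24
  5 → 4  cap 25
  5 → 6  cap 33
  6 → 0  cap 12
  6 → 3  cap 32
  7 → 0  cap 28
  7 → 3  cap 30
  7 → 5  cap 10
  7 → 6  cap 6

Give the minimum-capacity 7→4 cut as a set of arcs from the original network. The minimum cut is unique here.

Min-cut arcs: {(0,4), (0,5), (2,4), (3,4), (7,5)} (total capacity 69)

augment #1: 7→0→4 push 25
augment #2: 7→3→4 push 18
augment #3: 7→5→4 push 10
augment #4: 7→0→2→4 push 3
augment #5: 7→3→2→4 push 4
augment #6: 7→6→0→5→4 push 6
augment #7: 7→3→2→0→5→4 push 3
max flow = 69; residual-reachable set from 7 gives S-side
cut edges (S→T): {(0,4), (0,5), (2,4), (3,4), (7,5)} total cap 69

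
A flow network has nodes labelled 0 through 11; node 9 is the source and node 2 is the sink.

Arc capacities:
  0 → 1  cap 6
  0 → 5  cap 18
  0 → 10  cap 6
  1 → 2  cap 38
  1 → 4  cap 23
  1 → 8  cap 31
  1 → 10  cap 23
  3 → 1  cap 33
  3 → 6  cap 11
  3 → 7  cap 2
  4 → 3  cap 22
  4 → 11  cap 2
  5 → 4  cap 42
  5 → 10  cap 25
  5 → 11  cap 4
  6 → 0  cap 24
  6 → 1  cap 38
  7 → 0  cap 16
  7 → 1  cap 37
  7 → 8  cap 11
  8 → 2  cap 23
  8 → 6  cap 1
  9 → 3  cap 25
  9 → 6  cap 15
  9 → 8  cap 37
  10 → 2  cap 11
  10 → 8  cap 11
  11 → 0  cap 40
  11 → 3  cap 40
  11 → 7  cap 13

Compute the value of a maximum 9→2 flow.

Maximum flow value: 64

augment #1: 9→8→2 bottleneck 23, total now 23
augment #2: 9→3→1→2 bottleneck 25, total now 48
augment #3: 9→6→1→2 bottleneck 13, total now 61
augment #4: 9→6→0→10→2 bottleneck 2, total now 63
augment #5: 9→8→6→0→10→2 bottleneck 1, total now 64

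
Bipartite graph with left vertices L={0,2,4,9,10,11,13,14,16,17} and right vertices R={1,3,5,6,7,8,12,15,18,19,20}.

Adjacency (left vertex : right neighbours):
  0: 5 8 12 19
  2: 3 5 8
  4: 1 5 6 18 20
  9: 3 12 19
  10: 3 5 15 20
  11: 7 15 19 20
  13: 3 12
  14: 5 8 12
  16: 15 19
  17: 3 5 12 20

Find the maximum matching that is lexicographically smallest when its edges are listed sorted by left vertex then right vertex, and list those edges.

|M| = 9 (so the lex-smallest maximum matching has 9 edges)
process left vertices in ascending order; for each, take the smallest-labelled available neighbour that still permits 9 edges overall, or leave it unmatched if none does
lex-smallest matching: {0-5, 2-3, 4-1, 9-12, 10-15, 11-7, 14-8, 16-19, 17-20}

Lex-smallest maximum matching: {(0,5), (2,3), (4,1), (9,12), (10,15), (11,7), (14,8), (16,19), (17,20)}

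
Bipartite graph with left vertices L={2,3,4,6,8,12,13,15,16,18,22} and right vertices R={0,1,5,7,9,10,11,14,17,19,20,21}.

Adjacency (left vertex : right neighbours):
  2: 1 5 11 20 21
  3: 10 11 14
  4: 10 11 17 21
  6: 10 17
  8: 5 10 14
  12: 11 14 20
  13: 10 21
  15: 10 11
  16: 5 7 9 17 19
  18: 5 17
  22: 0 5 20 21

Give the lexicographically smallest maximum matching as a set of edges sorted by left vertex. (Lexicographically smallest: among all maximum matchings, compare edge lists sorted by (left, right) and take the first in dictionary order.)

Lex-smallest maximum matching: {(2,1), (3,10), (4,11), (6,17), (8,14), (12,20), (13,21), (16,7), (18,5), (22,0)}

|M| = 10 (so the lex-smallest maximum matching has 10 edges)
process left vertices in ascending order; for each, take the smallest-labelled available neighbour that still permits 10 edges overall, or leave it unmatched if none does
lex-smallest matching: {2-1, 3-10, 4-11, 6-17, 8-14, 12-20, 13-21, 16-7, 18-5, 22-0}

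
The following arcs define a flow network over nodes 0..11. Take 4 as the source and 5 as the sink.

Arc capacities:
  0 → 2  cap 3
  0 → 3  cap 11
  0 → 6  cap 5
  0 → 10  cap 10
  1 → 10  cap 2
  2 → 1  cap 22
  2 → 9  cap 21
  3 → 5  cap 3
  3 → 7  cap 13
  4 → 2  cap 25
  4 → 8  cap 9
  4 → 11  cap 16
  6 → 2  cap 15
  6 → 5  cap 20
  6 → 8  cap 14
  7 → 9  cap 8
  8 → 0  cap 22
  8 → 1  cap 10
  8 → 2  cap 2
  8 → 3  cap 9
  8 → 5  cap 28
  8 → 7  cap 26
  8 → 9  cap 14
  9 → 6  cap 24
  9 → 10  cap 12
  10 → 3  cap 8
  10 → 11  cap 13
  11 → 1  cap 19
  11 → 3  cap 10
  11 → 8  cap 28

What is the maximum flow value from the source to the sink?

Maximum flow value: 48

augment #1: 4→8→5 bottleneck 9, total now 9
augment #2: 4→11→3→5 bottleneck 3, total now 12
augment #3: 4→11→8→5 bottleneck 13, total now 25
augment #4: 4→2→9→6→5 bottleneck 20, total now 45
augment #5: 4→2→9→6→8→5 bottleneck 1, total now 46
augment #6: 4→2→1→10→11→8→5 bottleneck 2, total now 48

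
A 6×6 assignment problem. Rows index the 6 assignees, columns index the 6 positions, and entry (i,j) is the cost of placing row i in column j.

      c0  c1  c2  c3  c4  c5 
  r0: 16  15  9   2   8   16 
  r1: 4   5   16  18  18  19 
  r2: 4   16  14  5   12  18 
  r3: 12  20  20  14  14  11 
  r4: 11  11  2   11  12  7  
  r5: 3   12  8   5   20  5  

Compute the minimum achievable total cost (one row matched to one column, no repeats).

optimal assignment: row0→col3 (cost 2), row1→col1 (cost 5), row2→col0 (cost 4), row3→col4 (cost 14), row4→col2 (cost 2), row5→col5 (cost 5)
total = 2 + 5 + 4 + 14 + 2 + 5 = 32

Minimum assignment cost: 32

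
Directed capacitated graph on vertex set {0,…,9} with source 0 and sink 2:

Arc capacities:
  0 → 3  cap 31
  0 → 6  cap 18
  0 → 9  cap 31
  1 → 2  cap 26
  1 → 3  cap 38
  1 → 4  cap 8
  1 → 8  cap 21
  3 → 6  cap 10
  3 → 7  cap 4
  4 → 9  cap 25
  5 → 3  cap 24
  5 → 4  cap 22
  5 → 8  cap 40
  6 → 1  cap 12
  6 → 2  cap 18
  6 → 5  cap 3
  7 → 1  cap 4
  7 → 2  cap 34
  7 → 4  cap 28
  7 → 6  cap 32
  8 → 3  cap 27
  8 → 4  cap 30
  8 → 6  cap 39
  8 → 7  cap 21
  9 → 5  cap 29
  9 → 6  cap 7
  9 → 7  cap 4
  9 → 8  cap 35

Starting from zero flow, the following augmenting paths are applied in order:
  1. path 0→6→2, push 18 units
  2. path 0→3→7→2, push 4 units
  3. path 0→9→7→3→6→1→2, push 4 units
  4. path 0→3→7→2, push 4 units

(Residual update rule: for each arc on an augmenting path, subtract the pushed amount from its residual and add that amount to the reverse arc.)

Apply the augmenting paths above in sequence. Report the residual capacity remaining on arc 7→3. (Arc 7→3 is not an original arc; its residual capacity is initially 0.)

Residual capacity of (7,3): 4

after path 1 (0→6→2, push 18): res(7,3)=0
after path 2 (0→3→7→2, push 4): res(7,3)=4
after path 3 (0→9→7→3→6→1→2, push 4): res(7,3)=0
after path 4 (0→3→7→2, push 4): res(7,3)=4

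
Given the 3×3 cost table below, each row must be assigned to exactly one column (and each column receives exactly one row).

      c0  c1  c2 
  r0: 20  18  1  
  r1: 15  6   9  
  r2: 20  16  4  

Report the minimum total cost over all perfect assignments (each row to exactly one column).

optimal assignment: row0→col2 (cost 1), row1→col1 (cost 6), row2→col0 (cost 20)
total = 1 + 6 + 20 = 27

Minimum assignment cost: 27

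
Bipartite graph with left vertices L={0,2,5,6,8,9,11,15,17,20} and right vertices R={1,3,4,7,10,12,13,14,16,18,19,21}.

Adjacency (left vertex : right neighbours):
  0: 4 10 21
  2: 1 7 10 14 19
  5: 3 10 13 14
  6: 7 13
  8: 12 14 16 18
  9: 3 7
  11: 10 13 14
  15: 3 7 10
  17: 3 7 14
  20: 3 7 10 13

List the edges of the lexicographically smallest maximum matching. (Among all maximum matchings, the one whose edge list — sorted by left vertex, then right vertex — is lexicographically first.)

Lex-smallest maximum matching: {(0,4), (2,1), (5,3), (6,7), (8,12), (11,10), (17,14), (20,13)}

|M| = 8 (so the lex-smallest maximum matching has 8 edges)
process left vertices in ascending order; for each, take the smallest-labelled available neighbour that still permits 8 edges overall, or leave it unmatched if none does
lex-smallest matching: {0-4, 2-1, 5-3, 6-7, 8-12, 11-10, 17-14, 20-13}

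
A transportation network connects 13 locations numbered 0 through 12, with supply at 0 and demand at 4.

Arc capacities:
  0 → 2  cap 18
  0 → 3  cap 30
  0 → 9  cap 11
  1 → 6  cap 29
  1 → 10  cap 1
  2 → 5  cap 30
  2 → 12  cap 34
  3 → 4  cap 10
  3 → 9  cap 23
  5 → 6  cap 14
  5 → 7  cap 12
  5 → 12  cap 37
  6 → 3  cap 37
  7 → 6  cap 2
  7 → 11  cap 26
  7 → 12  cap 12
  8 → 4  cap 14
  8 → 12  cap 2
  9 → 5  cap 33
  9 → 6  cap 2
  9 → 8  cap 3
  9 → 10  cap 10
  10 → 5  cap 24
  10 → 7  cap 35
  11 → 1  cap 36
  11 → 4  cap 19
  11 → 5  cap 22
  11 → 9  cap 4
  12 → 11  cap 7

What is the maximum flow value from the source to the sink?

Maximum flow value: 32

augment #1: 0→3→4 bottleneck 10, total now 10
augment #2: 0→9→8→4 bottleneck 3, total now 13
augment #3: 0→2→12→11→4 bottleneck 7, total now 20
augment #4: 0→2→5→7→11→4 bottleneck 11, total now 31
augment #5: 0→9→5→7→11→4 bottleneck 1, total now 32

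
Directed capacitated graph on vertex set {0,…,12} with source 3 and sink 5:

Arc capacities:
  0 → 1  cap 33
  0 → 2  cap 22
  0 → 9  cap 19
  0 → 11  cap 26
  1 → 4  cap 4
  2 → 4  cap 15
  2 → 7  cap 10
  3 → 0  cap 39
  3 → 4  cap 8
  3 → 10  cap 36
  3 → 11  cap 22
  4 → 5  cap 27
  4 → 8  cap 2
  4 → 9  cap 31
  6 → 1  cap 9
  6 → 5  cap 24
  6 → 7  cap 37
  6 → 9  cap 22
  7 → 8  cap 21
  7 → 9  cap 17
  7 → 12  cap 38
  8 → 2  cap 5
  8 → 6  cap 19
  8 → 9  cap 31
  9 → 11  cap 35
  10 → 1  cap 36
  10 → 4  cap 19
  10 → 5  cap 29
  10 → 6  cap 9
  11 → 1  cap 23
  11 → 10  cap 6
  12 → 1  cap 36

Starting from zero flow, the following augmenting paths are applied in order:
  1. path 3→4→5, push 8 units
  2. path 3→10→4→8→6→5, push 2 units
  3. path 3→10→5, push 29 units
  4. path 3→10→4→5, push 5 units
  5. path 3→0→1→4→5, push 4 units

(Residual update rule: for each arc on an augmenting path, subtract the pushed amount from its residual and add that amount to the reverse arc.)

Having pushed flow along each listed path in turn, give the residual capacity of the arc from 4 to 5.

Residual capacity of (4,5): 10

after path 1 (3→4→5, push 8): res(4,5)=19
after path 2 (3→10→4→8→6→5, push 2): res(4,5)=19
after path 3 (3→10→5, push 29): res(4,5)=19
after path 4 (3→10→4→5, push 5): res(4,5)=14
after path 5 (3→0→1→4→5, push 4): res(4,5)=10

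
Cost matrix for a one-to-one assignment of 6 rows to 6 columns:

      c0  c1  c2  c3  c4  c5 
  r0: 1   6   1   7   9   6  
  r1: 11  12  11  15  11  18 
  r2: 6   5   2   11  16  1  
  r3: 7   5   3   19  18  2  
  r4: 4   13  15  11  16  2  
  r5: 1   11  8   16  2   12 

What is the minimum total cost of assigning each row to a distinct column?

Minimum assignment cost: 27

optimal assignment: row0→col0 (cost 1), row1→col3 (cost 15), row2→col2 (cost 2), row3→col1 (cost 5), row4→col5 (cost 2), row5→col4 (cost 2)
total = 1 + 15 + 2 + 5 + 2 + 2 = 27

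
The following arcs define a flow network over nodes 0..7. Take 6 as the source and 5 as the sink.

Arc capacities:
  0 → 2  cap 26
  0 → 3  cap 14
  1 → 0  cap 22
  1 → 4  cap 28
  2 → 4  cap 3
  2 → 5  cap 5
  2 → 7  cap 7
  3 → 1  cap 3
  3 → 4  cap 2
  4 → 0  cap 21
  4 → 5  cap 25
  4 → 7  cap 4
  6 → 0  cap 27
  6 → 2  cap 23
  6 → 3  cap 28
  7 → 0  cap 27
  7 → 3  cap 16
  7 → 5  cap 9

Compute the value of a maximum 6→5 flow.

Maximum flow value: 20

augment #1: 6→2→5 bottleneck 5, total now 5
augment #2: 6→2→4→5 bottleneck 3, total now 8
augment #3: 6→2→7→5 bottleneck 7, total now 15
augment #4: 6→3→4→5 bottleneck 2, total now 17
augment #5: 6→3→1→4→5 bottleneck 3, total now 20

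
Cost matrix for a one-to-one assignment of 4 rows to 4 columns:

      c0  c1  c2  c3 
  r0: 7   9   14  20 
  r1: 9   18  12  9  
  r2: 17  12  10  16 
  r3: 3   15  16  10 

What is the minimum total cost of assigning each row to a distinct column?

optimal assignment: row0→col1 (cost 9), row1→col3 (cost 9), row2→col2 (cost 10), row3→col0 (cost 3)
total = 9 + 9 + 10 + 3 = 31

Minimum assignment cost: 31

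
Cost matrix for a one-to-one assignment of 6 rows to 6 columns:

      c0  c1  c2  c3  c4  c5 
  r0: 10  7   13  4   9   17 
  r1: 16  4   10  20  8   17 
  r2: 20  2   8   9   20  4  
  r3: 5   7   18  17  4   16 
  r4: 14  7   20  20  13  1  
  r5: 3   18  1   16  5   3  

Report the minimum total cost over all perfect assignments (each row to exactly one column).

Minimum assignment cost: 21

optimal assignment: row0→col3 (cost 4), row1→col4 (cost 8), row2→col1 (cost 2), row3→col0 (cost 5), row4→col5 (cost 1), row5→col2 (cost 1)
total = 4 + 8 + 2 + 5 + 1 + 1 = 21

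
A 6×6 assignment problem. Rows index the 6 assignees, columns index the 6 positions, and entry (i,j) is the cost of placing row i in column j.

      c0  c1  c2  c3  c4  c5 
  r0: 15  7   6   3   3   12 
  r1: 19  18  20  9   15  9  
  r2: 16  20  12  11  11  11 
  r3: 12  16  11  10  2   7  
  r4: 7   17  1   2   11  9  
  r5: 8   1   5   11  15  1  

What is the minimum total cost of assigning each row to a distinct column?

optimal assignment: row0→col3 (cost 3), row1→col5 (cost 9), row2→col0 (cost 16), row3→col4 (cost 2), row4→col2 (cost 1), row5→col1 (cost 1)
total = 3 + 9 + 16 + 2 + 1 + 1 = 32

Minimum assignment cost: 32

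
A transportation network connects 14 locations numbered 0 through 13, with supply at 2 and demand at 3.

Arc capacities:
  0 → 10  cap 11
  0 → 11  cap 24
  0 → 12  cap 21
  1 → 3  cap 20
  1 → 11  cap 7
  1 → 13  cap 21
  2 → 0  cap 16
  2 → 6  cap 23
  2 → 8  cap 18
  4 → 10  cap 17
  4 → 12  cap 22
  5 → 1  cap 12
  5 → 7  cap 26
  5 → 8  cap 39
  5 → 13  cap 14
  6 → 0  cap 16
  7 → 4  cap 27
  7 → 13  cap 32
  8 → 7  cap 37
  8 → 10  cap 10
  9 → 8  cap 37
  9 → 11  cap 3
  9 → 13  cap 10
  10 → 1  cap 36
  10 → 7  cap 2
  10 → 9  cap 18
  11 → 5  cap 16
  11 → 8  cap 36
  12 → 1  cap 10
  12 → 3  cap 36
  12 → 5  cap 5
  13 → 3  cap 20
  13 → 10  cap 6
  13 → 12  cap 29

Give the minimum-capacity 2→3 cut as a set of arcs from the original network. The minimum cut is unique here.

Min-cut arcs: {(2,0), (2,8), (6,0)} (total capacity 50)

augment #1: 2→0→12→3 push 16
augment #2: 2→6→0→12→3 push 5
augment #3: 2→8→7→13→3 push 18
augment #4: 2→6→0→10→1→3 push 11
max flow = 50; residual-reachable set from 2 gives S-side
cut edges (S→T): {(2,0), (2,8), (6,0)} total cap 50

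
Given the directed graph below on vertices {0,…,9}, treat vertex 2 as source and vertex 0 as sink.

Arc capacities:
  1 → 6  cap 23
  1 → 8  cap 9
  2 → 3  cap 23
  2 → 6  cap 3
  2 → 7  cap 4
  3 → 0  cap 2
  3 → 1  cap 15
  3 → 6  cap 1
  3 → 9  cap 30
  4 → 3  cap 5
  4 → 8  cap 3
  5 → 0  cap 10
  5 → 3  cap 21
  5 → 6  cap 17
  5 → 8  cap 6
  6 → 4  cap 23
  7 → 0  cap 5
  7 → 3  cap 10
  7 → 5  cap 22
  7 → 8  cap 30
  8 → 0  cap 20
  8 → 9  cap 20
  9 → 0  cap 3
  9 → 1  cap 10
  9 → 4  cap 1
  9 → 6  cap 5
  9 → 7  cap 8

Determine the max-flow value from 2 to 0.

augment #1: 2→3→0 bottleneck 2, total now 2
augment #2: 2→7→0 bottleneck 4, total now 6
augment #3: 2→3→9→0 bottleneck 3, total now 9
augment #4: 2→3→1→8→0 bottleneck 9, total now 18
augment #5: 2→3→9→7→0 bottleneck 1, total now 19
augment #6: 2→6→4→8→0 bottleneck 3, total now 22
augment #7: 2→3→9→7→5→0 bottleneck 7, total now 29

Maximum flow value: 29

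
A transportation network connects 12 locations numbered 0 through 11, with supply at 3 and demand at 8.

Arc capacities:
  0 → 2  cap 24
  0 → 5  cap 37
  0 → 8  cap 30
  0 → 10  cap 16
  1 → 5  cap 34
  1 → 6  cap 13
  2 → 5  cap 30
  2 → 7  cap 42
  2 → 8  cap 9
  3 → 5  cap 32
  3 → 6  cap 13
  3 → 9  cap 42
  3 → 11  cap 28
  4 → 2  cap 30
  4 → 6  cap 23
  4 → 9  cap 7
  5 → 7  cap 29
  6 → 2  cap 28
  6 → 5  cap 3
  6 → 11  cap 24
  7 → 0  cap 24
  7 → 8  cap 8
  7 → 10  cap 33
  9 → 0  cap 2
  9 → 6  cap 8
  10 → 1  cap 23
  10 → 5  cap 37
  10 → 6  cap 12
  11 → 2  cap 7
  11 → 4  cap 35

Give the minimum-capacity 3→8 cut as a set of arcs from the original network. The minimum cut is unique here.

Min-cut arcs: {(2,8), (7,0), (7,8), (9,0)} (total capacity 43)

augment #1: 3→5→7→8 push 8
augment #2: 3→6→2→8 push 9
augment #3: 3→9→0→8 push 2
augment #4: 3→5→7→0→8 push 21
augment #5: 3→6→2→7→0→8 push 3
max flow = 43; residual-reachable set from 3 gives S-side
cut edges (S→T): {(2,8), (7,0), (7,8), (9,0)} total cap 43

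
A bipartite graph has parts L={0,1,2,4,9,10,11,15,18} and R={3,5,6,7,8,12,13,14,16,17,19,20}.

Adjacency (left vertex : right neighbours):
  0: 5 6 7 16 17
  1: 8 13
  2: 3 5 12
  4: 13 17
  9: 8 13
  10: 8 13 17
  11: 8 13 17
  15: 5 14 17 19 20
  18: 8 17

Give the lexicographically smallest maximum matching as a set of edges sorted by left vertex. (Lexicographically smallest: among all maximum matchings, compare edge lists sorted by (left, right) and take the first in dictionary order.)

|M| = 6 (so the lex-smallest maximum matching has 6 edges)
process left vertices in ascending order; for each, take the smallest-labelled available neighbour that still permits 6 edges overall, or leave it unmatched if none does
lex-smallest matching: {0-5, 1-8, 2-3, 4-13, 10-17, 15-14}

Lex-smallest maximum matching: {(0,5), (1,8), (2,3), (4,13), (10,17), (15,14)}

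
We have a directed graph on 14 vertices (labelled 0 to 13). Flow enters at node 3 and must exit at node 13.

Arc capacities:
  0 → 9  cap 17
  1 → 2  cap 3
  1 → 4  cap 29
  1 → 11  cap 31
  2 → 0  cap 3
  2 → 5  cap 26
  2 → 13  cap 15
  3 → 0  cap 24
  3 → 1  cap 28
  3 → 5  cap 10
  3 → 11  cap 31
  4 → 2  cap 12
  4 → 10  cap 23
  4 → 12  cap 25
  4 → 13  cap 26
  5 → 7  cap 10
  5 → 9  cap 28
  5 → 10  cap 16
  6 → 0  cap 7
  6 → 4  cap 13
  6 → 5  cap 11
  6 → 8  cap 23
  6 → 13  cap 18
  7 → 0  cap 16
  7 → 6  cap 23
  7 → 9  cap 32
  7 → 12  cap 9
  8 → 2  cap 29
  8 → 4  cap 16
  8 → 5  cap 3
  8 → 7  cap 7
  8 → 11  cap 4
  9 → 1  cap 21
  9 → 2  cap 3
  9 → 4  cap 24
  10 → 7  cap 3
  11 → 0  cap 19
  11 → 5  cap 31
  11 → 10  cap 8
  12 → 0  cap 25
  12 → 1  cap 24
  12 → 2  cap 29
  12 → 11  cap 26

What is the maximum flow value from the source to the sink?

Maximum flow value: 54

augment #1: 3→1→2→13 bottleneck 3, total now 3
augment #2: 3→1→4→13 bottleneck 25, total now 28
augment #3: 3→0→9→2→13 bottleneck 3, total now 31
augment #4: 3→0→9→4→13 bottleneck 1, total now 32
augment #5: 3→5→7→6→13 bottleneck 10, total now 42
augment #6: 3→0→9→4→2→13 bottleneck 9, total now 51
augment #7: 3→11→10→7→6→13 bottleneck 3, total now 54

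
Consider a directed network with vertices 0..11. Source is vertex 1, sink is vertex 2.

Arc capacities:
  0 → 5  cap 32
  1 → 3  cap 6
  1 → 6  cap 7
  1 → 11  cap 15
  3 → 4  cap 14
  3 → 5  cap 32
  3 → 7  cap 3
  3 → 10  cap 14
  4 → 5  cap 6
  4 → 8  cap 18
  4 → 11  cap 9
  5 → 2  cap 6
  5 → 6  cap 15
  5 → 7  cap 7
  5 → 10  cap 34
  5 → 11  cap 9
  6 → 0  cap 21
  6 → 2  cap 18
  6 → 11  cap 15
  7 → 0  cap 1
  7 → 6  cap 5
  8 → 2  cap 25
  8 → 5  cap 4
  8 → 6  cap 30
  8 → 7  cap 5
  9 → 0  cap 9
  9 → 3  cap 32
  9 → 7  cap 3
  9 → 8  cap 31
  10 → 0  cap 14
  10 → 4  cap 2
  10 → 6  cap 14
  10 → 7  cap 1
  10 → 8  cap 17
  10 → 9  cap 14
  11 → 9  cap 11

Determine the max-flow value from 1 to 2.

Maximum flow value: 24

augment #1: 1→6→2 bottleneck 7, total now 7
augment #2: 1→3→5→2 bottleneck 6, total now 13
augment #3: 1→11→9→8→2 bottleneck 11, total now 24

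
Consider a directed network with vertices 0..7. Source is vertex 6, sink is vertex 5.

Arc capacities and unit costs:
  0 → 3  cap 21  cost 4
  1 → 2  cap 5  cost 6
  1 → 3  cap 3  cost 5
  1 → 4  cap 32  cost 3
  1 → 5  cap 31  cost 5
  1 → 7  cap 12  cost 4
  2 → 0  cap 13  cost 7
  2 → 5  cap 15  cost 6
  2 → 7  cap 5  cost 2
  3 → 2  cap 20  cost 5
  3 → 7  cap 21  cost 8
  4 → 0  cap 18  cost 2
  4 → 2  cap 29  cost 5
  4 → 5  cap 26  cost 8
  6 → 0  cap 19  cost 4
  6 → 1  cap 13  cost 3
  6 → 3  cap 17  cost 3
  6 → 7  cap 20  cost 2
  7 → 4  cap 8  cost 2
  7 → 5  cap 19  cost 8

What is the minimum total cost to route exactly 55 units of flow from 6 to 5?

Minimum cost for 55 units: 683

shortest-cost path #1: 6→1→5 push 13 @ unit cost 8 (adds 104)
shortest-cost path #2: 6→7→5 push 19 @ unit cost 10 (adds 190)
shortest-cost path #3: 6→7→4→5 push 1 @ unit cost 12 (adds 12)
shortest-cost path #4: 6→3→2→5 push 15 @ unit cost 14 (adds 210)
shortest-cost path #5: 6→3→2→7→4→5 push 2 @ unit cost 20 (adds 40)
shortest-cost path #6: 6→0→3→2→7→4→5 push 3 @ unit cost 25 (adds 75)
shortest-cost path #7: 6→0→3→7→4→5 push 2 @ unit cost 26 (adds 52)
total cost = 683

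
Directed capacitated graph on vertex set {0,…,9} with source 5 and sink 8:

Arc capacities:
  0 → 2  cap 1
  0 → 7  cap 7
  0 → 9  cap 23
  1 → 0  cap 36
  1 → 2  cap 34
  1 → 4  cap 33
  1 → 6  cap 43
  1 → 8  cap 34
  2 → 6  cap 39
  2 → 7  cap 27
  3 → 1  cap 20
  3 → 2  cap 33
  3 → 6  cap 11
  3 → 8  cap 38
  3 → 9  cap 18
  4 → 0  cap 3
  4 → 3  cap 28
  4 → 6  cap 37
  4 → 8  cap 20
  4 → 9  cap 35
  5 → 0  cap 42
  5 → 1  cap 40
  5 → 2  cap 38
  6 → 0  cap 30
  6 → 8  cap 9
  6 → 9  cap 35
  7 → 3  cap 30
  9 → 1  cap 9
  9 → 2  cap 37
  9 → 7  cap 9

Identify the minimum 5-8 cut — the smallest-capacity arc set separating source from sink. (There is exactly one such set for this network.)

Min-cut arcs: {(5,1), (6,8), (7,3), (9,1)} (total capacity 88)

augment #1: 5→1→8 push 34
augment #2: 5→1→4→8 push 6
augment #3: 5→2→6→8 push 9
augment #4: 5→0→7→3→8 push 7
augment #5: 5→2→7→3→8 push 23
augment #6: 5→0→9→1→4→8 push 9
max flow = 88; residual-reachable set from 5 gives S-side
cut edges (S→T): {(5,1), (6,8), (7,3), (9,1)} total cap 88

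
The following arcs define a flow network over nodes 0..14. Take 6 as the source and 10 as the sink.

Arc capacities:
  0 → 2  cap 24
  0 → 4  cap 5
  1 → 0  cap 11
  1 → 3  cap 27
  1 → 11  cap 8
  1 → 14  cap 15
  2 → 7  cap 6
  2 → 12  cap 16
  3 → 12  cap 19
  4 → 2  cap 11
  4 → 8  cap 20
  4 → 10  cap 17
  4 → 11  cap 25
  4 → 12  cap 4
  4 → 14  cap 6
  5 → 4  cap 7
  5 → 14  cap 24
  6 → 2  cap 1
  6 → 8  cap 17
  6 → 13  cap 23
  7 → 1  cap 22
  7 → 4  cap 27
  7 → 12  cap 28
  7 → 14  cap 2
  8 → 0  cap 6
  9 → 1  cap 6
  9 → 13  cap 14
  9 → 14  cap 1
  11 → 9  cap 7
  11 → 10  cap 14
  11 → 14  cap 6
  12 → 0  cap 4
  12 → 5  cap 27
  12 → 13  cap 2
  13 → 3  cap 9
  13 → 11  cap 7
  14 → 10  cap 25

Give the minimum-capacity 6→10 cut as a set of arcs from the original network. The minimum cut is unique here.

augment #1: 6→13→11→10 push 7
augment #2: 6→2→7→4→10 push 1
augment #3: 6→8→0→4→10 push 5
augment #4: 6→8→0→2→7→4→10 push 1
augment #5: 6→13→3→12→5→4→10 push 7
augment #6: 6→13→3→12→5→14→10 push 2
max flow = 23; residual-reachable set from 6 gives S-side
cut edges (S→T): {(6,2), (8,0), (13,3), (13,11)} total cap 23

Min-cut arcs: {(6,2), (8,0), (13,3), (13,11)} (total capacity 23)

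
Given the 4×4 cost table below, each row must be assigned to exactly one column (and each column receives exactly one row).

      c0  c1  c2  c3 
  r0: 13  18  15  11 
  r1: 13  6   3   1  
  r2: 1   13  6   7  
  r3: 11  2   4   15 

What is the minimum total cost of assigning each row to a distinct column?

optimal assignment: row0→col3 (cost 11), row1→col2 (cost 3), row2→col0 (cost 1), row3→col1 (cost 2)
total = 11 + 3 + 1 + 2 = 17

Minimum assignment cost: 17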